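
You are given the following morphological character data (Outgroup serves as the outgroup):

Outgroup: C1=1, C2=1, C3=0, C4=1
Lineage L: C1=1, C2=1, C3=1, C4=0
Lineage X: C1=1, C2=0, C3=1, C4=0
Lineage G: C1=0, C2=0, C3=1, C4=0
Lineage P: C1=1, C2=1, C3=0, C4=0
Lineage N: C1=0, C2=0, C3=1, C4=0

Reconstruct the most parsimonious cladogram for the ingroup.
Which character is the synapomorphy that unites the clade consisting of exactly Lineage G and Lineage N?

Character polarity is set by the outgroup: the derived state is whichever differs from the outgroup's state, so for C1, C2, C4 the derived state is '0', and for the remaining characters it is '1'.
Only Lineage G and Lineage N show the derived state '0' for C1, supporting them as a clade.
C2: derived state '0' in Lineage G, Lineage N, and Lineage X only — synapomorphy for {Lineage G, Lineage N, Lineage X}.
C3 (derived state '1') is shared by Lineage G, Lineage L, Lineage N, and Lineage X — a synapomorphy uniting that clade.
All ingroup taxa share the derived state '0' for C4; it defines the ingroup but does not resolve relationships within it.
Most parsimonious ingroup topology: ((Lineage L,(Lineage X,(Lineage G,Lineage N))),Lineage P).
The clade {Lineage G, Lineage N} is supported by C1: its derived state '0' occurs in exactly those taxa and in no other taxon (including the outgroup).

C1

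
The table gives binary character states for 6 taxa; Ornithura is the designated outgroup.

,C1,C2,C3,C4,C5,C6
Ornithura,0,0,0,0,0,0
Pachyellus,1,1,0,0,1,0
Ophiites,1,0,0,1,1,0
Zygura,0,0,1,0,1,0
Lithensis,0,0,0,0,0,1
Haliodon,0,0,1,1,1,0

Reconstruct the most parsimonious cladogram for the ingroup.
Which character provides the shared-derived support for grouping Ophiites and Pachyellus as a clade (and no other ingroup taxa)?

C1

The outgroup has state '0' for every character, so '1' is the derived state throughout.
C1 (derived state '1') is shared by Ophiites and Pachyellus — a synapomorphy uniting that clade.
C2: derived state '1' in Pachyellus only — an autapomorphy, so it tells us nothing about relationships among taxa.
Only Haliodon and Zygura show the derived state '1' for C3, supporting them as a clade.
C4 (state '1') occurs in Haliodon and Ophiites but conflicts with the nesting implied by the other characters — most parsimoniously interpreted as homoplasy.
C5: derived state '1' in Haliodon, Ophiites, Pachyellus, and Zygura only — synapomorphy for {Haliodon, Ophiites, Pachyellus, Zygura}.
C6 (derived state '1') is unique to Lithensis (autapomorphy; uninformative for grouping).
Most parsimonious ingroup topology: (((Pachyellus,Ophiites),(Zygura,Haliodon)),Lithensis).
The clade {Ophiites, Pachyellus} is supported by C1: its derived state '1' occurs in exactly those taxa and in no other taxon (including the outgroup).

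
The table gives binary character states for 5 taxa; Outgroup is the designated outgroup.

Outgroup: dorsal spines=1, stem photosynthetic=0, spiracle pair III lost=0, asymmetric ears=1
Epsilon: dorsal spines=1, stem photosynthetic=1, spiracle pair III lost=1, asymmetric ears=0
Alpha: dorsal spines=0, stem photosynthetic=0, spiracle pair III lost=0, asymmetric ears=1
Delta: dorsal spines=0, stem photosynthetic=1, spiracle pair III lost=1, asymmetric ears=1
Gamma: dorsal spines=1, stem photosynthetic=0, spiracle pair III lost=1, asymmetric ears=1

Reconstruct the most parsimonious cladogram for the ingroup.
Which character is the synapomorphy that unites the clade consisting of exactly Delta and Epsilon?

stem photosynthetic

Character polarity is set by the outgroup: the derived state is whichever differs from the outgroup's state, so for dorsal spines, asymmetric ears the derived state is '0', and for the remaining characters it is '1'.
dorsal spines groups Alpha and Delta, which is incompatible with the clades supported by the remaining characters; treating it as convergent (homoplasy) costs fewer steps than any alternative tree.
stem photosynthetic: derived state '1' in Delta and Epsilon only — synapomorphy for {Delta, Epsilon}.
spiracle pair III lost: derived state '1' in Delta, Epsilon, and Gamma only — synapomorphy for {Delta, Epsilon, Gamma}.
asymmetric ears: derived state '0' in Epsilon only — an autapomorphy, so it tells us nothing about relationships among taxa.
Most parsimonious ingroup topology: (((Epsilon,Delta),Gamma),Alpha).
The clade {Delta, Epsilon} is supported by stem photosynthetic: its derived state '1' occurs in exactly those taxa and in no other taxon (including the outgroup).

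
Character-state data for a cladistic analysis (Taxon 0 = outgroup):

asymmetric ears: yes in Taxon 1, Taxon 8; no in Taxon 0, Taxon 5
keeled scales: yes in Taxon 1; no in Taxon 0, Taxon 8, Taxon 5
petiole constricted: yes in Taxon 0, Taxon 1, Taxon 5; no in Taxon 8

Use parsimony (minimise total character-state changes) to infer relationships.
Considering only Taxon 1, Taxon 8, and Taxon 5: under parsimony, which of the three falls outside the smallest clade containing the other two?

Taxon 5

Character polarity is set by the outgroup: the derived state is whichever differs from the outgroup's state, so for petiole constricted the derived state is 'no', and for the remaining characters it is 'yes'.
asymmetric ears: derived state 'yes' in Taxon 1 and Taxon 8 only — synapomorphy for {Taxon 1, Taxon 8}.
keeled scales (derived state 'yes') is unique to Taxon 1 (autapomorphy; uninformative for grouping).
petiole constricted: derived state 'no' in Taxon 8 only — an autapomorphy, so it tells us nothing about relationships among taxa.
Most parsimonious ingroup topology: ((Taxon 1,Taxon 8),Taxon 5).
Taxon 1 and Taxon 8 share a more recent common ancestor with each other than either does with Taxon 5, so Taxon 5 is the least closely related of the three.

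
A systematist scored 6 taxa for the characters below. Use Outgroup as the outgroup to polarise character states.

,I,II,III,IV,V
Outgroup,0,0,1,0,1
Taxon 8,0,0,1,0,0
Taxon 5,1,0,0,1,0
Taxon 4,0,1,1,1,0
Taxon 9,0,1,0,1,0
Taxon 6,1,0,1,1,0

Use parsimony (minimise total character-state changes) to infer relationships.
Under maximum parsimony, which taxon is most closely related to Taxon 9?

Character polarity is set by the outgroup: the derived state is whichever differs from the outgroup's state, so for III, V the derived state is '0', and for the remaining characters it is '1'.
I: derived state '1' in Taxon 5 and Taxon 6 only — synapomorphy for {Taxon 5, Taxon 6}.
Only Taxon 4 and Taxon 9 show the derived state '1' for II, supporting them as a clade.
III (state '0') occurs in Taxon 5 and Taxon 9 but conflicts with the nesting implied by the other characters — most parsimoniously interpreted as homoplasy.
IV (derived state '1') is shared by Taxon 4, Taxon 5, Taxon 6, and Taxon 9 — a synapomorphy uniting that clade.
V (derived state '0') is shared by all ingroup taxa — unites the whole ingroup.
Most parsimonious ingroup topology: (Taxon 8,((Taxon 5,Taxon 6),(Taxon 4,Taxon 9))).
Taxon 9 and Taxon 4 form a cherry on this tree, so they are sister taxa.

Taxon 4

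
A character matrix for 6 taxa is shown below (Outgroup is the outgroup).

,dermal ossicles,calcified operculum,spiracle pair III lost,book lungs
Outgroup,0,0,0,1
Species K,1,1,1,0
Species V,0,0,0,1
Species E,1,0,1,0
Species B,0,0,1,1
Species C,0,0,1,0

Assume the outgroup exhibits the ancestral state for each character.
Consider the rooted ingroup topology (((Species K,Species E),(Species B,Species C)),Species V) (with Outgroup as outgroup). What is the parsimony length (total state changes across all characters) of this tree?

Map each character onto (((Species K,Species E),(Species B,Species C)),Species V) (rooted by Outgroup) and count the minimum state changes it requires (Fitch parsimony):
dermal ossicles: 1; calcified operculum: 1; spiracle pair III lost: 1; book lungs: 2.
Total tree length = 5.

5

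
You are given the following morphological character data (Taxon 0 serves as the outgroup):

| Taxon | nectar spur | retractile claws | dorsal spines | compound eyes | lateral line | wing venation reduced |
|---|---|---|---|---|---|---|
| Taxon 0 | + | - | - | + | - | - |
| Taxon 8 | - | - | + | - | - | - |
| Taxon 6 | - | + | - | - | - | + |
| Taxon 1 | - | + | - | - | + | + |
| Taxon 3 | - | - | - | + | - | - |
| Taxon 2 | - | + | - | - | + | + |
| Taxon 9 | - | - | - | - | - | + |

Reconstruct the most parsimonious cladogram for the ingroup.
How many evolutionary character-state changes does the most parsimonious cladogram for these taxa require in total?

Character polarity is set by the outgroup: the derived state is whichever differs from the outgroup's state, so for nectar spur, compound eyes the derived state is '-', and for the remaining characters it is '+'.
All ingroup taxa share the derived state '-' for nectar spur; it defines the ingroup but does not resolve relationships within it.
retractile claws (derived state '+') is shared by Taxon 1, Taxon 2, and Taxon 6 — a synapomorphy uniting that clade.
dorsal spines: derived state '+' in Taxon 8 only — an autapomorphy, so it tells us nothing about relationships among taxa.
compound eyes (derived state '-') is shared by Taxon 1, Taxon 2, Taxon 6, Taxon 8, and Taxon 9 — a synapomorphy uniting that clade.
lateral line: derived state '+' in Taxon 1 and Taxon 2 only — synapomorphy for {Taxon 1, Taxon 2}.
wing venation reduced: derived state '+' in Taxon 1, Taxon 2, Taxon 6, and Taxon 9 only — synapomorphy for {Taxon 1, Taxon 2, Taxon 6, Taxon 9}.
Most parsimonious ingroup topology: ((Taxon 8,((Taxon 6,(Taxon 1,Taxon 2)),Taxon 9)),Taxon 3).
Changes per character on this tree: nectar spur: 1; retractile claws: 1; dorsal spines: 1; compound eyes: 1; lateral line: 1; wing venation reduced: 1.
Total = 6.

6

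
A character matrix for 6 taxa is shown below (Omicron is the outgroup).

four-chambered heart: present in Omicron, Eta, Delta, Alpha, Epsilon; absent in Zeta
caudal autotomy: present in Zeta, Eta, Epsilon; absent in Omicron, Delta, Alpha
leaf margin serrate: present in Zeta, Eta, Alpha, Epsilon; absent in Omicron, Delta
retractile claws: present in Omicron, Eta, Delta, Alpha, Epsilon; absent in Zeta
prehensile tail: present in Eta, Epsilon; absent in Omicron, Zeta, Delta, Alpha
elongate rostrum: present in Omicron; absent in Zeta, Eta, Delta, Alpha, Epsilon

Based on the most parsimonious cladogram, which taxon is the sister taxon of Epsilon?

Eta

Character polarity is set by the outgroup: the derived state is whichever differs from the outgroup's state, so for four-chambered heart, retractile claws, elongate rostrum the derived state is 'absent', and for the remaining characters it is 'present'.
four-chambered heart (derived state 'absent') is unique to Zeta (autapomorphy; uninformative for grouping).
caudal autotomy (derived state 'present') is shared by Epsilon, Eta, and Zeta — a synapomorphy uniting that clade.
Only Alpha, Epsilon, Eta, and Zeta show the derived state 'present' for leaf margin serrate, supporting them as a clade.
retractile claws: derived state 'absent' in Zeta only — an autapomorphy, so it tells us nothing about relationships among taxa.
prehensile tail (derived state 'present') is shared by Epsilon and Eta — a synapomorphy uniting that clade.
All ingroup taxa share the derived state 'absent' for elongate rostrum; it defines the ingroup but does not resolve relationships within it.
Most parsimonious ingroup topology: (((Zeta,(Eta,Epsilon)),Alpha),Delta).
Epsilon and Eta form a cherry on this tree, so they are sister taxa.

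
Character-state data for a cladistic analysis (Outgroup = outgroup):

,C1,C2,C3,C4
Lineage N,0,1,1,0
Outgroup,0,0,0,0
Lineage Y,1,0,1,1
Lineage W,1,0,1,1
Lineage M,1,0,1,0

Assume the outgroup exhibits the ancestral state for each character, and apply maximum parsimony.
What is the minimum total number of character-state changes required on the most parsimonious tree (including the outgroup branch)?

The outgroup has state '0' for every character, so '1' is the derived state throughout.
C1 (derived state '1') is shared by Lineage M, Lineage W, and Lineage Y — a synapomorphy uniting that clade.
C2: derived state '1' in Lineage N only — an autapomorphy, so it tells us nothing about relationships among taxa.
All ingroup taxa share the derived state '1' for C3; it defines the ingroup but does not resolve relationships within it.
C4: derived state '1' in Lineage W and Lineage Y only — synapomorphy for {Lineage W, Lineage Y}.
Most parsimonious ingroup topology: ((Lineage M,(Lineage W,Lineage Y)),Lineage N).
Changes per character on this tree: C1: 1; C2: 1; C3: 1; C4: 1.
Total = 4.

4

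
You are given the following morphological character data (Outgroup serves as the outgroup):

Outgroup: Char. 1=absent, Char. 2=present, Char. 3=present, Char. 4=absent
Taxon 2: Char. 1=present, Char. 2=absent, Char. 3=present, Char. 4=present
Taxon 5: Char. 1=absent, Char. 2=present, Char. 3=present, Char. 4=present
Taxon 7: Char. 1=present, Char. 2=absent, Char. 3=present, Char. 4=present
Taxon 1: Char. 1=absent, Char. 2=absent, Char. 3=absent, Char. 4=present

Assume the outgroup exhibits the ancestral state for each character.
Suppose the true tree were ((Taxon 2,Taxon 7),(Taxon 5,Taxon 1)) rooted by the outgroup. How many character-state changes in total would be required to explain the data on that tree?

Map each character onto ((Taxon 2,Taxon 7),(Taxon 5,Taxon 1)) (rooted by Outgroup) and count the minimum state changes it requires (Fitch parsimony):
Char. 1: 1; Char. 2: 2; Char. 3: 1; Char. 4: 1.
Total tree length = 5.

5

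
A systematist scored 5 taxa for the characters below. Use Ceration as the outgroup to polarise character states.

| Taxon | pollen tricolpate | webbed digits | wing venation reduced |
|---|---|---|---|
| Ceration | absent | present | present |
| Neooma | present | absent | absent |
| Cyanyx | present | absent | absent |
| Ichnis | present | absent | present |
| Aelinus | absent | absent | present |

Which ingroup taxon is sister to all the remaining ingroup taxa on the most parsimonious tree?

Character polarity is set by the outgroup: the derived state is whichever differs from the outgroup's state, so for webbed digits, wing venation reduced the derived state is 'absent', and for the remaining characters it is 'present'.
pollen tricolpate: derived state 'present' in Cyanyx, Ichnis, and Neooma only — synapomorphy for {Cyanyx, Ichnis, Neooma}.
All ingroup taxa share the derived state 'absent' for webbed digits; it defines the ingroup but does not resolve relationships within it.
Only Cyanyx and Neooma show the derived state 'absent' for wing venation reduced, supporting them as a clade.
Most parsimonious ingroup topology: (((Neooma,Cyanyx),Ichnis),Aelinus).
Aelinus is sister to the clade containing all other ingroup taxa, so it is the earliest-diverging (most basal) ingroup lineage.

Aelinus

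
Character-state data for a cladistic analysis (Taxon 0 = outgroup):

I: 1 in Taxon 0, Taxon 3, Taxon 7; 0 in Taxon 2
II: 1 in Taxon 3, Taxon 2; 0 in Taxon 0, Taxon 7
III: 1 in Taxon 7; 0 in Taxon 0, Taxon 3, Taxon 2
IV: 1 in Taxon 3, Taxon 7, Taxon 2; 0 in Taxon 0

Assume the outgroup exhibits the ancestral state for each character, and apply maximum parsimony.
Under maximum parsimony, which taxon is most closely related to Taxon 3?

Character polarity is set by the outgroup: the derived state is whichever differs from the outgroup's state, so for I the derived state is '0', and for the remaining characters it is '1'.
I (derived state '0') is unique to Taxon 2 (autapomorphy; uninformative for grouping).
Only Taxon 2 and Taxon 3 show the derived state '1' for II, supporting them as a clade.
III: derived state '1' in Taxon 7 only — an autapomorphy, so it tells us nothing about relationships among taxa.
All ingroup taxa share the derived state '1' for IV; it defines the ingroup but does not resolve relationships within it.
Most parsimonious ingroup topology: ((Taxon 3,Taxon 2),Taxon 7).
Taxon 3 and Taxon 2 form a cherry on this tree, so they are sister taxa.

Taxon 2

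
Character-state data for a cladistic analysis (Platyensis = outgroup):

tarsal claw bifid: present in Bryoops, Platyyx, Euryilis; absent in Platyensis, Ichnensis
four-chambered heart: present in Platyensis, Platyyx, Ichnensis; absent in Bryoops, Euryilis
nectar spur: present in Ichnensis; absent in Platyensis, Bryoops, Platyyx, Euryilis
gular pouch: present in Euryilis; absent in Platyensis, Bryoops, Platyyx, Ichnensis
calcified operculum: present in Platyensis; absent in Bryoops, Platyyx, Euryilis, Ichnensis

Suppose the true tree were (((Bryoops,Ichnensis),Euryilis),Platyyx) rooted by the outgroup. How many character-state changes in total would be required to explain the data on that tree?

Map each character onto (((Bryoops,Ichnensis),Euryilis),Platyyx) (rooted by Platyensis) and count the minimum state changes it requires (Fitch parsimony):
tarsal claw bifid: 2; four-chambered heart: 2; nectar spur: 1; gular pouch: 1; calcified operculum: 1.
Total tree length = 7.

7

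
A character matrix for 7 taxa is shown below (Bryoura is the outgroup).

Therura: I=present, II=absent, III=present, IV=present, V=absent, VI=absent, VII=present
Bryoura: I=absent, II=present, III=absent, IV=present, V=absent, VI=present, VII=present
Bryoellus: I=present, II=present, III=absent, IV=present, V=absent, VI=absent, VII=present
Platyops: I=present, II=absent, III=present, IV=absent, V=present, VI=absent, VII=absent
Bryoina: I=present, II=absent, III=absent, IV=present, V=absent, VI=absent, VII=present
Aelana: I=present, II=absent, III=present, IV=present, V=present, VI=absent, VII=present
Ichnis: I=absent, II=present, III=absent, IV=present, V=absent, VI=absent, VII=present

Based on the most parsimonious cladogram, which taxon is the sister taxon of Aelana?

Character polarity is set by the outgroup: the derived state is whichever differs from the outgroup's state, so for II, IV, VI, VII the derived state is 'absent', and for the remaining characters it is 'present'.
Only Aelana, Bryoellus, Bryoina, Platyops, and Therura show the derived state 'present' for I, supporting them as a clade.
II: derived state 'absent' in Aelana, Bryoina, Platyops, and Therura only — synapomorphy for {Aelana, Bryoina, Platyops, Therura}.
Only Aelana, Platyops, and Therura show the derived state 'present' for III, supporting them as a clade.
IV: derived state 'absent' in Platyops only — an autapomorphy, so it tells us nothing about relationships among taxa.
Only Aelana and Platyops show the derived state 'present' for V, supporting them as a clade.
All ingroup taxa share the derived state 'absent' for VI; it defines the ingroup but does not resolve relationships within it.
VII (derived state 'absent') is unique to Platyops (autapomorphy; uninformative for grouping).
Most parsimonious ingroup topology: (((((Aelana,Platyops),Therura),Bryoina),Bryoellus),Ichnis).
Aelana and Platyops form a cherry on this tree, so they are sister taxa.

Platyops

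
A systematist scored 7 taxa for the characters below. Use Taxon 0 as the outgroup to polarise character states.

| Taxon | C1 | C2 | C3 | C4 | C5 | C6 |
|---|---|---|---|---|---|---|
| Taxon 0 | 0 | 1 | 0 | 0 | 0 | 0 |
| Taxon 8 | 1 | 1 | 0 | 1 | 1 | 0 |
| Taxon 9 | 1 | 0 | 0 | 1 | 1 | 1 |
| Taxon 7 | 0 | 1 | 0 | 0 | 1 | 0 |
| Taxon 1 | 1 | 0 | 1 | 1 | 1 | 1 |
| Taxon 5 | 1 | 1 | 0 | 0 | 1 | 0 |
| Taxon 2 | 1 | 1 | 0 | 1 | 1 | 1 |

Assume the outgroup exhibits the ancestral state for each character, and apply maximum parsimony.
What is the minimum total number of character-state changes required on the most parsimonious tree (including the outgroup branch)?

6

Character polarity is set by the outgroup: the derived state is whichever differs from the outgroup's state, so for C2 the derived state is '0', and for the remaining characters it is '1'.
C1 (derived state '1') is shared by Taxon 1, Taxon 2, Taxon 5, Taxon 8, and Taxon 9 — a synapomorphy uniting that clade.
C2 (derived state '0') is shared by Taxon 1 and Taxon 9 — a synapomorphy uniting that clade.
C3: derived state '1' in Taxon 1 only — an autapomorphy, so it tells us nothing about relationships among taxa.
Only Taxon 1, Taxon 2, Taxon 8, and Taxon 9 show the derived state '1' for C4, supporting them as a clade.
All ingroup taxa share the derived state '1' for C5; it defines the ingroup but does not resolve relationships within it.
C6 (derived state '1') is shared by Taxon 1, Taxon 2, and Taxon 9 — a synapomorphy uniting that clade.
Most parsimonious ingroup topology: (((Taxon 8,((Taxon 9,Taxon 1),Taxon 2)),Taxon 5),Taxon 7).
Changes per character on this tree: C1: 1; C2: 1; C3: 1; C4: 1; C5: 1; C6: 1.
Total = 6.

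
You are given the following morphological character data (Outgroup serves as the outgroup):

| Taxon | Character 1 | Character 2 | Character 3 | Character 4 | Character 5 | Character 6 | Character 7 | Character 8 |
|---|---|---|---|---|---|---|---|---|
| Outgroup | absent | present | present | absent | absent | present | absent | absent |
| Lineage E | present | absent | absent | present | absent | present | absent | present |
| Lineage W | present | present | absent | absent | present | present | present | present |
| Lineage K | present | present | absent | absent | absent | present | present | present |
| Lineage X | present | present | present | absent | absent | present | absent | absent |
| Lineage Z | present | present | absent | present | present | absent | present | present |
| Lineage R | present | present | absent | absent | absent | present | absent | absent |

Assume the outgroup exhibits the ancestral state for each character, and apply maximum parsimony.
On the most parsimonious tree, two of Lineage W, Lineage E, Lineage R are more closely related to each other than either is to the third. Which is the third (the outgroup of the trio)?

Lineage R

Character polarity is set by the outgroup: the derived state is whichever differs from the outgroup's state, so for Character 2, Character 3, Character 6 the derived state is 'absent', and for the remaining characters it is 'present'.
Character 1 (derived state 'present') is shared by all ingroup taxa — unites the whole ingroup.
Character 2 (derived state 'absent') is unique to Lineage E (autapomorphy; uninformative for grouping).
Character 3 (derived state 'absent') is shared by Lineage E, Lineage K, Lineage R, Lineage W, and Lineage Z — a synapomorphy uniting that clade.
Character 4 (state 'present') occurs in Lineage E and Lineage Z but conflicts with the nesting implied by the other characters — most parsimoniously interpreted as homoplasy.
Character 5: derived state 'present' in Lineage W and Lineage Z only — synapomorphy for {Lineage W, Lineage Z}.
Character 6: derived state 'absent' in Lineage Z only — an autapomorphy, so it tells us nothing about relationships among taxa.
Character 7: derived state 'present' in Lineage K, Lineage W, and Lineage Z only — synapomorphy for {Lineage K, Lineage W, Lineage Z}.
Only Lineage E, Lineage K, Lineage W, and Lineage Z show the derived state 'present' for Character 8, supporting them as a clade.
Most parsimonious ingroup topology: (((Lineage E,((Lineage W,Lineage Z),Lineage K)),Lineage R),Lineage X).
Lineage E and Lineage W share a more recent common ancestor with each other than either does with Lineage R, so Lineage R is the least closely related of the three.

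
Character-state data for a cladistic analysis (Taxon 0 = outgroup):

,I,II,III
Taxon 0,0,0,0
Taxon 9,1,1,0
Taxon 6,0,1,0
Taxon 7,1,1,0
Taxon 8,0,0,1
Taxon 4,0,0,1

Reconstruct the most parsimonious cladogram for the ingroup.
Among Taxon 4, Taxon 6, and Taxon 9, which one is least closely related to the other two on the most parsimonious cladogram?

The outgroup has state '0' for every character, so '1' is the derived state throughout.
I (derived state '1') is shared by Taxon 7 and Taxon 9 — a synapomorphy uniting that clade.
Only Taxon 6, Taxon 7, and Taxon 9 show the derived state '1' for II, supporting them as a clade.
III (derived state '1') is shared by Taxon 4 and Taxon 8 — a synapomorphy uniting that clade.
Most parsimonious ingroup topology: (((Taxon 9,Taxon 7),Taxon 6),(Taxon 8,Taxon 4)).
Taxon 6 and Taxon 9 share a more recent common ancestor with each other than either does with Taxon 4, so Taxon 4 is the least closely related of the three.

Taxon 4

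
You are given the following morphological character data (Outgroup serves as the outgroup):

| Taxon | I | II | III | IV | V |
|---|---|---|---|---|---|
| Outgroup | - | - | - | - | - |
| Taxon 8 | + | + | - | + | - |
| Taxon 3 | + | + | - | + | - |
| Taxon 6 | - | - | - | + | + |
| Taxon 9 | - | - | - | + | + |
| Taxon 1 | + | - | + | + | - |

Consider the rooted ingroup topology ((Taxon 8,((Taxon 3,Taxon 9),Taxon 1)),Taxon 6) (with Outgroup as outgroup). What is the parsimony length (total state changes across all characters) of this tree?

8

Map each character onto ((Taxon 8,((Taxon 3,Taxon 9),Taxon 1)),Taxon 6) (rooted by Outgroup) and count the minimum state changes it requires (Fitch parsimony):
I: 2; II: 2; III: 1; IV: 1; V: 2.
Total tree length = 8.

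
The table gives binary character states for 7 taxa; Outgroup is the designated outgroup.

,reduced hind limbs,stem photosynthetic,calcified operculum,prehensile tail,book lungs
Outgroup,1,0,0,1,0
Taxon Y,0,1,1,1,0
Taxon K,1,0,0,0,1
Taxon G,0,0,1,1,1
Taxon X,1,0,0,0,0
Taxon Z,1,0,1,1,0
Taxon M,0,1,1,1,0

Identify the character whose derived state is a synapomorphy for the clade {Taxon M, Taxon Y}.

Character polarity is set by the outgroup: the derived state is whichever differs from the outgroup's state, so for reduced hind limbs, prehensile tail the derived state is '0', and for the remaining characters it is '1'.
reduced hind limbs: derived state '0' in Taxon G, Taxon M, and Taxon Y only — synapomorphy for {Taxon G, Taxon M, Taxon Y}.
Only Taxon M and Taxon Y show the derived state '1' for stem photosynthetic, supporting them as a clade.
Only Taxon G, Taxon M, Taxon Y, and Taxon Z show the derived state '1' for calcified operculum, supporting them as a clade.
prehensile tail (derived state '0') is shared by Taxon K and Taxon X — a synapomorphy uniting that clade.
book lungs (state '1') occurs in Taxon G and Taxon K but conflicts with the nesting implied by the other characters — most parsimoniously interpreted as homoplasy.
Most parsimonious ingroup topology: ((((Taxon Y,Taxon M),Taxon G),Taxon Z),(Taxon K,Taxon X)).
The clade {Taxon M, Taxon Y} is supported by stem photosynthetic: its derived state '1' occurs in exactly those taxa and in no other taxon (including the outgroup).

stem photosynthetic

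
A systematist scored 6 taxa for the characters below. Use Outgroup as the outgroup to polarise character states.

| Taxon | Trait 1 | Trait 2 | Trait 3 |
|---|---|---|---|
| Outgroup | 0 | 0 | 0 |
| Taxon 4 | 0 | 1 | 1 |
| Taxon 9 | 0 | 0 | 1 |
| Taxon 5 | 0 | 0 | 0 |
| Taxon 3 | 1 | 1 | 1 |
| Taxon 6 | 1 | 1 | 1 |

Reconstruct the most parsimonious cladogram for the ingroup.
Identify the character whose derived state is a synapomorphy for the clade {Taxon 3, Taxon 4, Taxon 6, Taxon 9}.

Trait 3

The outgroup has state '0' for every character, so '1' is the derived state throughout.
Trait 1: derived state '1' in Taxon 3 and Taxon 6 only — synapomorphy for {Taxon 3, Taxon 6}.
Trait 2 (derived state '1') is shared by Taxon 3, Taxon 4, and Taxon 6 — a synapomorphy uniting that clade.
Trait 3: derived state '1' in Taxon 3, Taxon 4, Taxon 6, and Taxon 9 only — synapomorphy for {Taxon 3, Taxon 4, Taxon 6, Taxon 9}.
Most parsimonious ingroup topology: (((Taxon 4,(Taxon 3,Taxon 6)),Taxon 9),Taxon 5).
The clade {Taxon 3, Taxon 4, Taxon 6, Taxon 9} is supported by Trait 3: its derived state '1' occurs in exactly those taxa and in no other taxon (including the outgroup).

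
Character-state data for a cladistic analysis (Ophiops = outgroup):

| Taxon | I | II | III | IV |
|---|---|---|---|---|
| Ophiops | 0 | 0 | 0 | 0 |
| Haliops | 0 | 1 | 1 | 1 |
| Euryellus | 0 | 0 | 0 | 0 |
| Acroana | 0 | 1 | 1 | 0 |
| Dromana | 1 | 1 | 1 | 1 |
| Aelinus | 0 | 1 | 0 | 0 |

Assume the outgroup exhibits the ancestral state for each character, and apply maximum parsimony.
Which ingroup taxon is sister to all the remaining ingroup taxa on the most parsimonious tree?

The outgroup has state '0' for every character, so '1' is the derived state throughout.
I (derived state '1') is unique to Dromana (autapomorphy; uninformative for grouping).
II (derived state '1') is shared by Acroana, Aelinus, Dromana, and Haliops — a synapomorphy uniting that clade.
III (derived state '1') is shared by Acroana, Dromana, and Haliops — a synapomorphy uniting that clade.
Only Dromana and Haliops show the derived state '1' for IV, supporting them as a clade.
Most parsimonious ingroup topology: ((((Haliops,Dromana),Acroana),Aelinus),Euryellus).
Euryellus is sister to the clade containing all other ingroup taxa, so it is the earliest-diverging (most basal) ingroup lineage.

Euryellus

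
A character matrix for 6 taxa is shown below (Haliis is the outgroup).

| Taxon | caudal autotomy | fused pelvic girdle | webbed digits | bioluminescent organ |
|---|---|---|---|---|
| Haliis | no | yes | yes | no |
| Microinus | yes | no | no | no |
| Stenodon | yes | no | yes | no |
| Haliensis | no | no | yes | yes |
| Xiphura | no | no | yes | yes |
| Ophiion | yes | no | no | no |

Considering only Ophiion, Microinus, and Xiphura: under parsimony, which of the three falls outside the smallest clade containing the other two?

Character polarity is set by the outgroup: the derived state is whichever differs from the outgroup's state, so for fused pelvic girdle, webbed digits the derived state is 'no', and for the remaining characters it is 'yes'.
caudal autotomy (derived state 'yes') is shared by Microinus, Ophiion, and Stenodon — a synapomorphy uniting that clade.
All ingroup taxa share the derived state 'no' for fused pelvic girdle; it defines the ingroup but does not resolve relationships within it.
webbed digits (derived state 'no') is shared by Microinus and Ophiion — a synapomorphy uniting that clade.
bioluminescent organ: derived state 'yes' in Haliensis and Xiphura only — synapomorphy for {Haliensis, Xiphura}.
Most parsimonious ingroup topology: (((Microinus,Ophiion),Stenodon),(Haliensis,Xiphura)).
Ophiion and Microinus share a more recent common ancestor with each other than either does with Xiphura, so Xiphura is the least closely related of the three.

Xiphura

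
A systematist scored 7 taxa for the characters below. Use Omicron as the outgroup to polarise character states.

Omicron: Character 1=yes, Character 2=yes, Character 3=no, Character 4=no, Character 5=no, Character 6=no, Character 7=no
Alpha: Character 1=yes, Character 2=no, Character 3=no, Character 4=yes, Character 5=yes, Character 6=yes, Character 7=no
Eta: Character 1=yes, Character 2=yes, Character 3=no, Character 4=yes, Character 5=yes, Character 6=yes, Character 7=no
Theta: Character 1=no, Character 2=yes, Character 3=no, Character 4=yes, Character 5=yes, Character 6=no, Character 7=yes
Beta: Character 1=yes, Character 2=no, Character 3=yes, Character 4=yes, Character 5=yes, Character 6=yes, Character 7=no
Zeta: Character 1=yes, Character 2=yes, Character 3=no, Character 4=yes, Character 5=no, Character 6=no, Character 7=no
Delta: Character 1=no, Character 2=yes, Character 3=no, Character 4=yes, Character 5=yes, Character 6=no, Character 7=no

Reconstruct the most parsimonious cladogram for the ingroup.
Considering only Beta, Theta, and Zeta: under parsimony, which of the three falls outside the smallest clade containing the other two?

Character polarity is set by the outgroup: the derived state is whichever differs from the outgroup's state, so for Character 1, Character 2 the derived state is 'no', and for the remaining characters it is 'yes'.
Only Delta and Theta show the derived state 'no' for Character 1, supporting them as a clade.
Only Alpha and Beta show the derived state 'no' for Character 2, supporting them as a clade.
Character 3: derived state 'yes' in Beta only — an autapomorphy, so it tells us nothing about relationships among taxa.
Character 4 (derived state 'yes') is shared by all ingroup taxa — unites the whole ingroup.
Only Alpha, Beta, Delta, Eta, and Theta show the derived state 'yes' for Character 5, supporting them as a clade.
Character 6: derived state 'yes' in Alpha, Beta, and Eta only — synapomorphy for {Alpha, Beta, Eta}.
Character 7: derived state 'yes' in Theta only — an autapomorphy, so it tells us nothing about relationships among taxa.
Most parsimonious ingroup topology: ((((Alpha,Beta),Eta),(Theta,Delta)),Zeta).
Beta and Theta share a more recent common ancestor with each other than either does with Zeta, so Zeta is the least closely related of the three.

Zeta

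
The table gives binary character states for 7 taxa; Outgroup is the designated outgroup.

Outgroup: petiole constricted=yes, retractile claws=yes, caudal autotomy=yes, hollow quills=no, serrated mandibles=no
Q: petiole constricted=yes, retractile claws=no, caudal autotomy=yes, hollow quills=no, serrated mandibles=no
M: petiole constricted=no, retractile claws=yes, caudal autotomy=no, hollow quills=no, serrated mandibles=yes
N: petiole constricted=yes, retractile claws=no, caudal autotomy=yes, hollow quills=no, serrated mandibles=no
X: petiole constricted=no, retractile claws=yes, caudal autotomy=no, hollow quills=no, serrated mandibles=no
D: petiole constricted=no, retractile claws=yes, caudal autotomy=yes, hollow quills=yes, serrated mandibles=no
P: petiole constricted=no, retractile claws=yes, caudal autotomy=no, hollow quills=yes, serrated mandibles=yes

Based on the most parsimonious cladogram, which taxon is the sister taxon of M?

Character polarity is set by the outgroup: the derived state is whichever differs from the outgroup's state, so for petiole constricted, retractile claws, caudal autotomy the derived state is 'no', and for the remaining characters it is 'yes'.
Only D, M, P, and X show the derived state 'no' for petiole constricted, supporting them as a clade.
retractile claws: derived state 'no' in N and Q only — synapomorphy for {N, Q}.
caudal autotomy (derived state 'no') is shared by M, P, and X — a synapomorphy uniting that clade.
hollow quills groups D and P, which is incompatible with the clades supported by the remaining characters; treating it as convergent (homoplasy) costs fewer steps than any alternative tree.
serrated mandibles: derived state 'yes' in M and P only — synapomorphy for {M, P}.
Most parsimonious ingroup topology: ((Q,N),(((M,P),X),D)).
M and P form a cherry on this tree, so they are sister taxa.

P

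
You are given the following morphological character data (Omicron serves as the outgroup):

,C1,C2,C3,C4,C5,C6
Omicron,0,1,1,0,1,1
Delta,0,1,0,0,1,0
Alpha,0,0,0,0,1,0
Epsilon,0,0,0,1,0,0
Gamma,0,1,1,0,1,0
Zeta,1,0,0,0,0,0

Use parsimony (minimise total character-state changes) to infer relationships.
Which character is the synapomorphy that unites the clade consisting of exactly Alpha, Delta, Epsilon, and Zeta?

C3

Character polarity is set by the outgroup: the derived state is whichever differs from the outgroup's state, so for C2, C3, C5, C6 the derived state is '0', and for the remaining characters it is '1'.
C1 (derived state '1') is unique to Zeta (autapomorphy; uninformative for grouping).
C2: derived state '0' in Alpha, Epsilon, and Zeta only — synapomorphy for {Alpha, Epsilon, Zeta}.
C3: derived state '0' in Alpha, Delta, Epsilon, and Zeta only — synapomorphy for {Alpha, Delta, Epsilon, Zeta}.
C4: derived state '1' in Epsilon only — an autapomorphy, so it tells us nothing about relationships among taxa.
C5: derived state '0' in Epsilon and Zeta only — synapomorphy for {Epsilon, Zeta}.
All ingroup taxa share the derived state '0' for C6; it defines the ingroup but does not resolve relationships within it.
Most parsimonious ingroup topology: ((Delta,(Alpha,(Epsilon,Zeta))),Gamma).
The clade {Alpha, Delta, Epsilon, Zeta} is supported by C3: its derived state '0' occurs in exactly those taxa and in no other taxon (including the outgroup).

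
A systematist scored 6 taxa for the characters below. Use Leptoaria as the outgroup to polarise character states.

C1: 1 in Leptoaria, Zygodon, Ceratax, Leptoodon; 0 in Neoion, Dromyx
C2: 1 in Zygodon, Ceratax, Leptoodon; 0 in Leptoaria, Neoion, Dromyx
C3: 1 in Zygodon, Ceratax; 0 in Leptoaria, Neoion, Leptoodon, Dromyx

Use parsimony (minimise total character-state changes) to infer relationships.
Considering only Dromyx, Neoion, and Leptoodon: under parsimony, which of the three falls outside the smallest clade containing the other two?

Character polarity is set by the outgroup: the derived state is whichever differs from the outgroup's state, so for C1 the derived state is '0', and for the remaining characters it is '1'.
C1 (derived state '0') is shared by Dromyx and Neoion — a synapomorphy uniting that clade.
Only Ceratax, Leptoodon, and Zygodon show the derived state '1' for C2, supporting them as a clade.
C3 (derived state '1') is shared by Ceratax and Zygodon — a synapomorphy uniting that clade.
Most parsimonious ingroup topology: (((Zygodon,Ceratax),Leptoodon),(Neoion,Dromyx)).
Neoion and Dromyx share a more recent common ancestor with each other than either does with Leptoodon, so Leptoodon is the least closely related of the three.

Leptoodon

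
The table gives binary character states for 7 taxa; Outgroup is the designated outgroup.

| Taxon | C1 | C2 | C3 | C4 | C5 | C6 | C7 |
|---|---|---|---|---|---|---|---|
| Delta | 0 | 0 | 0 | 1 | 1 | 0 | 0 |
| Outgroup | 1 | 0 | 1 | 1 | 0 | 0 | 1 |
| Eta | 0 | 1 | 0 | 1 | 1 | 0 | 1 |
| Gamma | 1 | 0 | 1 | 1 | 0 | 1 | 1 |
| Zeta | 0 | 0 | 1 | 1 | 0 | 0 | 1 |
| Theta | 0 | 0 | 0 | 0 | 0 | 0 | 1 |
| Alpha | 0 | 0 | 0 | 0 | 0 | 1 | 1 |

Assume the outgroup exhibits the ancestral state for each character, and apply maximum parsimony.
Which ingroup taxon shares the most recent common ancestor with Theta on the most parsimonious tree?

Character polarity is set by the outgroup: the derived state is whichever differs from the outgroup's state, so for C1, C3, C4, C7 the derived state is '0', and for the remaining characters it is '1'.
C1 (derived state '0') is shared by Alpha, Delta, Eta, Theta, and Zeta — a synapomorphy uniting that clade.
C2: derived state '1' in Eta only — an autapomorphy, so it tells us nothing about relationships among taxa.
Only Alpha, Delta, Eta, and Theta show the derived state '0' for C3, supporting them as a clade.
Only Alpha and Theta show the derived state '0' for C4, supporting them as a clade.
C5: derived state '1' in Delta and Eta only — synapomorphy for {Delta, Eta}.
C6 groups Alpha and Gamma, which is incompatible with the clades supported by the remaining characters; treating it as convergent (homoplasy) costs fewer steps than any alternative tree.
C7: derived state '0' in Delta only — an autapomorphy, so it tells us nothing about relationships among taxa.
Most parsimonious ingroup topology: ((((Alpha,Theta),(Eta,Delta)),Zeta),Gamma).
Theta and Alpha form a cherry on this tree, so they are sister taxa.

Alpha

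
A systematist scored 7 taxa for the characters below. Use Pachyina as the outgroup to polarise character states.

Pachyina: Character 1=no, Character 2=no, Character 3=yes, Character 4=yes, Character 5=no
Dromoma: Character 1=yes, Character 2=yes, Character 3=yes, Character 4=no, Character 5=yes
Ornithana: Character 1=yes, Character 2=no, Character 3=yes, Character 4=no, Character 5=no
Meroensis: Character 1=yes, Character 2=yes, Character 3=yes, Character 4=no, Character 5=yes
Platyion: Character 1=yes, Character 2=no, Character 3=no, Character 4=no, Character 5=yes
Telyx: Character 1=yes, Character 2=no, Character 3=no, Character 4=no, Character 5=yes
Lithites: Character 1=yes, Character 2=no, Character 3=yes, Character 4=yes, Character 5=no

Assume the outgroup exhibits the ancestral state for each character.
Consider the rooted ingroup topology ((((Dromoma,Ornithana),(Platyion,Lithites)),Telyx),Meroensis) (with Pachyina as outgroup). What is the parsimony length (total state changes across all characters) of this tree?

Map each character onto ((((Dromoma,Ornithana),(Platyion,Lithites)),Telyx),Meroensis) (rooted by Pachyina) and count the minimum state changes it requires (Fitch parsimony):
Character 1: 1; Character 2: 2; Character 3: 2; Character 4: 2; Character 5: 3.
Total tree length = 10.

10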